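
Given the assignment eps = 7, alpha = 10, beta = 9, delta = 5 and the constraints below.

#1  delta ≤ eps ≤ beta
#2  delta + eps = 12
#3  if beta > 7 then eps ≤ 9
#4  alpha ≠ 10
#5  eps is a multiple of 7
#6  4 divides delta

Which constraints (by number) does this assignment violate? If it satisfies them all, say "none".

Violated: 4 and 6.

#1 values 5 ≤ 7 ≤ 9 — holds.
#2 delta + eps = 5 + 7 = 12 — holds.
#3 beta = 9 > 7, so we need eps ≤ 9; eps = 7 ≤ 9 — holds.
#4 alpha = 10, but 10 is required to differ — does not hold.
#5 7 / 7 = 1, so 7 divides 7 — holds.
#6 5 = 4×1 + 1, so 4 does not divide 5 — does not hold.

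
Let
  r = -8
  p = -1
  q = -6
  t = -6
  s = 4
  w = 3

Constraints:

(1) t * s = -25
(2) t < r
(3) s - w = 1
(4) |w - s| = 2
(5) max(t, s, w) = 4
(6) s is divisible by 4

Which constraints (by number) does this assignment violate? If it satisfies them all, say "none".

Constraints 1, 2, and 4 are violated.

(1) t * s = -6 * 4 = -24, not -25 — violated.
(2) t = -6, r = -8; -6 ≥ -8 (want <) — violated.
(3) s - w = 4 - 3 = 1 — OK.
(4) |3 - 4| = 1, not 2 — violated.
(5) max(-6, 4, 3) = 4 — OK.
(6) 4 / 4 = 1, so 4 divides 4 — OK.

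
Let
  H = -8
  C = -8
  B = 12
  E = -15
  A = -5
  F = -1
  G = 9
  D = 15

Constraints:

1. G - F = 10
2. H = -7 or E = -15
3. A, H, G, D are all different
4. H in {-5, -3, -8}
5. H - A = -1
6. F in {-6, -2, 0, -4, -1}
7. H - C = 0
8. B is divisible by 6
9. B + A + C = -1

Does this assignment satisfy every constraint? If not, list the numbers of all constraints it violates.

Violated: 5.

1. G - F = 9 - (-1) = 10  OK
2. H = -8 ≠ -7, but E = -15 = -15 (second disjunct)  OK
3. values -5, -8, 9, 15 are pairwise distinct  OK
4. H = -8 is in {-5, -3, -8}  OK
5. H - A = -8 - (-5) = -3, not -1  FAIL
6. F = -1 is in {-6, -2, 0, -4, -1}  OK
7. H - C = -8 - (-8) = 0  OK
8. 12 / 6 = 2, so 6 divides 12  OK
9. B + A + C = 12 + (-5) + (-8) = -1  OK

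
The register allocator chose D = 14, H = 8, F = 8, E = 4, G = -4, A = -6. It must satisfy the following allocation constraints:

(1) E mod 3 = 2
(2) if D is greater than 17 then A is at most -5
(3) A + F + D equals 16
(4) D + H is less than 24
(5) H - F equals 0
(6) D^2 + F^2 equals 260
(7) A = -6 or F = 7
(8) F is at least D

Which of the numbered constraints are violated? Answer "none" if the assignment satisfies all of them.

(1) 4 mod 3 = 1, not 2 — fails.
(2) D = 14, not > 17; antecedent false, conditional vacuously true — holds.
(3) A + F + D = -6 + 8 + 14 = 16 — holds.
(4) D + H = 14 + 8 = 22; 22 < 24 — holds.
(5) H - F = 8 - 8 = 0 — holds.
(6) D^2 + F^2 = 14^2 + 8^2 = 196 + 64 = 260 — holds.
(7) A = -6 = -6 (first disjunct) — holds.
(8) F = 8, D = 14; 8 < 14 (want ≥) — fails.

Constraints 1, 8 do not hold.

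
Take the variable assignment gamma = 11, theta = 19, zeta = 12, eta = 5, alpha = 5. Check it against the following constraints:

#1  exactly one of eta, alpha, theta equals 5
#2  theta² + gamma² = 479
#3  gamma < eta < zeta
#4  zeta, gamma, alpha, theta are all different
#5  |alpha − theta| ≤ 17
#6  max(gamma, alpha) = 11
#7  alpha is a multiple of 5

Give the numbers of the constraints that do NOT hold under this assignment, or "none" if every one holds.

#1 eta=5, alpha=5, theta=19; 2 of them equal 5, not exactly one — violated.
#2 theta² + gamma² = 19² + 11² = 361 + 121 = 482, not 479 — violated.
#3 values 11, 5, 12; gamma = 11 is not < eta = 5 — violated.
#4 values 12, 11, 5, 19 are pairwise distinct — OK.
#5 |5 − 19| = 14; 14 ≤ 17 — OK.
#6 max(11, 5) = 11 — OK.
#7 5 / 5 = 1, so 5 divides 5 — OK.

Violated: 1, 2, 3.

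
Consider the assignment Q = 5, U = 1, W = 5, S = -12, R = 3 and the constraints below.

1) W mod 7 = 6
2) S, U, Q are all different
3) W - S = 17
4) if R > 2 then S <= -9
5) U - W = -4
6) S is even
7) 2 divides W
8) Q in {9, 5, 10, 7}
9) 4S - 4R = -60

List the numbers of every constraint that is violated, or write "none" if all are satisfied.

Constraints 1, 7 are violated.

1) 5 mod 7 = 5, not 6 — fails.
2) values -12, 1, 5 are pairwise distinct — holds.
3) W - S = 5 - (-12) = 17 — holds.
4) R = 3 > 2, so we need S ≤ -9; S = -12 ≤ -9 — holds.
5) U - W = 1 - 5 = -4 — holds.
6) S = -12 is even — holds.
7) 5 = 2*2 + 1, so 2 does not divide 5 — fails.
8) Q = 5 is in {9, 5, 10, 7} — holds.
9) 4S - 4R = 4(-12) - 4(3) = -60 — holds.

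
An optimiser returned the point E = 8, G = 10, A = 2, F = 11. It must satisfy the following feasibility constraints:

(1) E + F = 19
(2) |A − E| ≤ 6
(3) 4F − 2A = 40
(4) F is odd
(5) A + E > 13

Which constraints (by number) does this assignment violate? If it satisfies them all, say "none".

No — constraint 5 is not satisfied.

(1) E + F = 8 + 11 = 19 — satisfied.
(2) |2 − 8| = 6; 6 ≤ 6 — satisfied.
(3) 4F − 2A = 4(11) − 2(2) = 40 — satisfied.
(4) F = 11 is odd — satisfied.
(5) A + E = 2 + 8 = 10; 10 ≤ 13, bound 13 not met — violated.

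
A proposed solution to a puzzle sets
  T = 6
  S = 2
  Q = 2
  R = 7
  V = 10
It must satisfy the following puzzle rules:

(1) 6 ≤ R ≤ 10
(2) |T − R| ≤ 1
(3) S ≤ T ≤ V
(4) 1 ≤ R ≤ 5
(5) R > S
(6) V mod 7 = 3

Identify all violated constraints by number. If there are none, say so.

Constraint 4 does not hold.

(1) R = 7 lies in [6, 10]  OK
(2) |6 − 7| = 1; 1 ≤ 1  OK
(3) values 2 ≤ 6 ≤ 10  OK
(4) R = 7 is outside [1, 5]  FAIL
(5) R = 7, S = 2; 7 > 2  OK
(6) 10 mod 7 = 3  OK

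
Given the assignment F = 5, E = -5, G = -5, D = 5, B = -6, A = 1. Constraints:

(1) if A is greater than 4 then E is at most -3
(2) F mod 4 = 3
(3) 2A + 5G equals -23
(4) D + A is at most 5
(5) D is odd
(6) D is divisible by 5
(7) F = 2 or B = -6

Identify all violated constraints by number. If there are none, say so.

Constraints 2 and 4 are violated.

(1) A = 1, not > 4; antecedent false, conditional vacuously true  OK
(2) 5 mod 4 = 1, not 3  FAIL
(3) 2A + 5G = 2(1) + 5(-5) = -23  OK
(4) D + A = 5 + 1 = 6; 6 > 5, bound 5 not met  FAIL
(5) D = 5 is odd  OK
(6) 5 / 5 = 1, so 5 divides 5  OK
(7) F = 5 ≠ 2, but B = -6 = -6 (second disjunct)  OK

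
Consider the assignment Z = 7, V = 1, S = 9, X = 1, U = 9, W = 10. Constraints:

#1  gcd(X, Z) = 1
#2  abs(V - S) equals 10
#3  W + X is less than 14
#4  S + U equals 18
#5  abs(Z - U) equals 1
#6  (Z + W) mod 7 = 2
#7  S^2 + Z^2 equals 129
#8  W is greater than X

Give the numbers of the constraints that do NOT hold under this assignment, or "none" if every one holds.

#1 gcd(1, 7) = 1 — OK.
#2 abs(1 - 9) = 8, not 10 — violated.
#3 W + X = 10 + 1 = 11; 11 < 14 — OK.
#4 S + U = 9 + 9 = 18 — OK.
#5 abs(7 - 9) = 2, not 1 — violated.
#6 Z + W = 17; 17 mod 7 = 3, not 2 — violated.
#7 S^2 + Z^2 = 9^2 + 7^2 = 81 + 49 = 130, not 129 — violated.
#8 W = 10, X = 1; 10 > 1 — OK.

No — constraints 2, 5, 6, and 7 are not satisfied.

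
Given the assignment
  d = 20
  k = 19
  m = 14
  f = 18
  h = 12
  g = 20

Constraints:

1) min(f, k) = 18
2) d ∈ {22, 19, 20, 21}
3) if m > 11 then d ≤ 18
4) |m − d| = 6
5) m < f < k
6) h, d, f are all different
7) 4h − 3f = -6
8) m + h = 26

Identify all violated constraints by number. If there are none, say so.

1) min(18, 19) = 18 — holds.
2) d = 20 is in {22, 19, 20, 21} — holds.
3) m = 14 > 11, so we need d ≤ 18; but d = 20 > 18 — fails.
4) |14 − 20| = 6 — holds.
5) values 14 < 18 < 19 — holds.
6) values 12, 20, 18 are pairwise distinct — holds.
7) 4h − 3f = 4(12) − 3(18) = -6 — holds.
8) m + h = 14 + 12 = 26 — holds.

No — constraint 3 is not satisfied.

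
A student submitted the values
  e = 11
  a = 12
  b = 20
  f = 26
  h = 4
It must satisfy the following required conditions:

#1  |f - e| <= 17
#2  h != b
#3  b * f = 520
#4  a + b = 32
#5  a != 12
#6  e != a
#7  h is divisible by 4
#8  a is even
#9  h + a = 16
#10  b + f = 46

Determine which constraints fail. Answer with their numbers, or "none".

#1 |26 - 11| = 15; 15 ≤ 17  holds
#2 h = 4, b = 20; distinct  holds
#3 b * f = 20 * 26 = 520  holds
#4 a + b = 12 + 20 = 32  holds
#5 a = 12, but 12 is required to differ  fails
#6 e = 11, a = 12; distinct  holds
#7 4 / 4 = 1, so 4 divides 4  holds
#8 a = 12 is even  holds
#9 h + a = 4 + 12 = 16  holds
#10 b + f = 20 + 26 = 46  holds

The assignment fails constraint 5.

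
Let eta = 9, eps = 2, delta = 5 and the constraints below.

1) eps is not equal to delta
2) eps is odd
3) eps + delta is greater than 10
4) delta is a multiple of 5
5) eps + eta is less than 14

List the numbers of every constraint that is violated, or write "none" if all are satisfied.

1) eps = 2, delta = 5; distinct — satisfied.
2) eps = 2 is even — violated.
3) eps + delta = 2 + 5 = 7; 7 ≤ 10, bound 10 not met — violated.
4) 5 / 5 = 1, so 5 divides 5 — satisfied.
5) eps + eta = 2 + 9 = 11; 11 < 14 — satisfied.

The assignment fails constraints 2 and 3.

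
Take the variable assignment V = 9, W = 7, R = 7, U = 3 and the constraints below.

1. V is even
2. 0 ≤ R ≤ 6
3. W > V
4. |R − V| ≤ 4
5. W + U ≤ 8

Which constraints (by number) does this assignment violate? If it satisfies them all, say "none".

Constraints 1, 2, 3, and 5 are violated.

1. V = 9 is odd  fails
2. R = 7 is outside [0, 6]  fails
3. W = 7, V = 9; 7 ≤ 9 (want >)  fails
4. |7 − 9| = 2; 2 ≤ 4  holds
5. W + U = 7 + 3 = 10; 10 > 8, bound 8 not met  fails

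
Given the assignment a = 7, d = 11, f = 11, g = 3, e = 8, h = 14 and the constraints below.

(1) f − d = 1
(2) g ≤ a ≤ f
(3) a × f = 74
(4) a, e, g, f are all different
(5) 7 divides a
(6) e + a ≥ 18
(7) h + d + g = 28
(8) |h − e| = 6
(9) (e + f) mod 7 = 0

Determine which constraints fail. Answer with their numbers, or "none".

Violated: 1, 3, 6, and 9.

(1) f − d = 11 − 11 = 0, not 1 — fails.
(2) values 3 ≤ 7 ≤ 11 — holds.
(3) a × f = 7 × 11 = 77, not 74 — fails.
(4) values 7, 8, 3, 11 are pairwise distinct — holds.
(5) 7 / 7 = 1, so 7 divides 7 — holds.
(6) e + a = 8 + 7 = 15; 15 < 18, bound 18 not met — fails.
(7) h + d + g = 14 + 11 + 3 = 28 — holds.
(8) |14 − 8| = 6 — holds.
(9) e + f = 19; 19 mod 7 = 5, not 0 — fails.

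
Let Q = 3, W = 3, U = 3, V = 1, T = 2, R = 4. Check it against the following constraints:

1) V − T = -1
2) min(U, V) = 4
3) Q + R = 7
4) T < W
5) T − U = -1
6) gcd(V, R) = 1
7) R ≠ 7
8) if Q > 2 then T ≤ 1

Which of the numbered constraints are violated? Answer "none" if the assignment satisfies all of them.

Constraints 2, 8 are violated.

1) V − T = 1 − 2 = -1 — OK.
2) min(3, 1) = 1, not 4 — violated.
3) Q + R = 3 + 4 = 7 — OK.
4) T = 2, W = 3; 2 < 3 — OK.
5) T − U = 2 − 3 = -1 — OK.
6) gcd(1, 4) = 1 — OK.
7) R = 4, and 4 ≠ 7 — OK.
8) Q = 3 > 2, so we need T ≤ 1; but T = 2 > 1 — violated.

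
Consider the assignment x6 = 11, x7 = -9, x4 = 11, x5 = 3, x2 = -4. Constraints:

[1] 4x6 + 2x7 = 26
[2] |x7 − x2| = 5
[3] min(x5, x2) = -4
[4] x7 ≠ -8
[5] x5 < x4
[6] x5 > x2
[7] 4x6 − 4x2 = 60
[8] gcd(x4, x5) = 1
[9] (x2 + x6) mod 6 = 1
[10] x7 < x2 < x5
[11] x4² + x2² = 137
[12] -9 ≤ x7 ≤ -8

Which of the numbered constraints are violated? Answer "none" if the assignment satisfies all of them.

[1] 4x6 + 2x7 = 4(11) + 2(-9) = 26  ✓
[2] |-9 − (-4)| = 5  ✓
[3] min(3, -4) = -4  ✓
[4] x7 = -9, and -9 ≠ -8  ✓
[5] x5 = 3, x4 = 11; 3 < 11  ✓
[6] x5 = 3, x2 = -4; 3 > -4  ✓
[7] 4x6 − 4x2 = 4(11) − 4(-4) = 60  ✓
[8] gcd(11, 3) = 1  ✓
[9] x2 + x6 = 7; 7 mod 6 = 1  ✓
[10] values -9 < -4 < 3  ✓
[11] x4² + x2² = 11² + (-4)² = 121 + 16 = 137  ✓
[12] x7 = -9 lies in [-9, -8]  ✓

None — every constraint holds.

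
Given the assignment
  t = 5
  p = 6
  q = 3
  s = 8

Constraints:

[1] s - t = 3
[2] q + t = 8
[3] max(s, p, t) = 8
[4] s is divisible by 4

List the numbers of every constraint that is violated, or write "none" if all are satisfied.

None — every constraint holds.

[1] s - t = 8 - 5 = 3 — OK.
[2] q + t = 3 + 5 = 8 — OK.
[3] max(8, 6, 5) = 8 — OK.
[4] 8 / 4 = 2, so 4 divides 8 — OK.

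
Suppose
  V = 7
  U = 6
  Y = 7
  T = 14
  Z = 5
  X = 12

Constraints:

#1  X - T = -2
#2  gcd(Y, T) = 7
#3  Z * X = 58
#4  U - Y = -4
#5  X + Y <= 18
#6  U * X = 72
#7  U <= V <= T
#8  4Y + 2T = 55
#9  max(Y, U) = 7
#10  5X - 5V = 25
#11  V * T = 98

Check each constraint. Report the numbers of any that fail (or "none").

#1 X - T = 12 - 14 = -2 — holds.
#2 gcd(7, 14) = 7 — holds.
#3 Z * X = 5 * 12 = 60, not 58 — fails.
#4 U - Y = 6 - 7 = -1, not -4 — fails.
#5 X + Y = 12 + 7 = 19; 19 > 18, bound 18 not met — fails.
#6 U * X = 6 * 12 = 72 — holds.
#7 values 6 <= 7 <= 14 — holds.
#8 4Y + 2T = 4(7) + 2(14) = 56, not 55 — fails.
#9 max(7, 6) = 7 — holds.
#10 5X - 5V = 5(12) - 5(7) = 25 — holds.
#11 V * T = 7 * 14 = 98 — holds.

Violated: 3, 4, 5, and 8.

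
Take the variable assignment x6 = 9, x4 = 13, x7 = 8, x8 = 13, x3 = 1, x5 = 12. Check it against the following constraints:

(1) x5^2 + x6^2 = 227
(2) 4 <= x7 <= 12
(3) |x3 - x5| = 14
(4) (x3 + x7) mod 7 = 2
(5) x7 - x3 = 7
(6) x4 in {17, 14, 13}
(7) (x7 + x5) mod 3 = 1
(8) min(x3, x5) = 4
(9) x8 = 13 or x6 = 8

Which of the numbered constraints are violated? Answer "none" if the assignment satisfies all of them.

Constraints 1, 3, 7, and 8 do not hold.

(1) x5^2 + x6^2 = 12^2 + 9^2 = 144 + 81 = 225, not 227 — does not hold.
(2) x7 = 8 lies in [4, 12] — holds.
(3) |1 - 12| = 11, not 14 — does not hold.
(4) x3 + x7 = 9; 9 mod 7 = 2 — holds.
(5) x7 - x3 = 8 - 1 = 7 — holds.
(6) x4 = 13 is in {17, 14, 13} — holds.
(7) x7 + x5 = 20; 20 mod 3 = 2, not 1 — does not hold.
(8) min(1, 12) = 1, not 4 — does not hold.
(9) x8 = 13 = 13 (first disjunct) — holds.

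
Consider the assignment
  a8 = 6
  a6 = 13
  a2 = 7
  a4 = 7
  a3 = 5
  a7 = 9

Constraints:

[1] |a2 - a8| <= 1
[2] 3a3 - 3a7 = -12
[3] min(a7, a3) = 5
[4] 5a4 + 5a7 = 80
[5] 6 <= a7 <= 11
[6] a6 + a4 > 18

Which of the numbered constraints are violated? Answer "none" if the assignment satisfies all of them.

All constraints are satisfied.

[1] |7 - 6| = 1; 1 ≤ 1  ✔
[2] 3a3 - 3a7 = 3(5) - 3(9) = -12  ✔
[3] min(9, 5) = 5  ✔
[4] 5a4 + 5a7 = 5(7) + 5(9) = 80  ✔
[5] a7 = 9 lies in [6, 11]  ✔
[6] a6 + a4 = 13 + 7 = 20; 20 > 18  ✔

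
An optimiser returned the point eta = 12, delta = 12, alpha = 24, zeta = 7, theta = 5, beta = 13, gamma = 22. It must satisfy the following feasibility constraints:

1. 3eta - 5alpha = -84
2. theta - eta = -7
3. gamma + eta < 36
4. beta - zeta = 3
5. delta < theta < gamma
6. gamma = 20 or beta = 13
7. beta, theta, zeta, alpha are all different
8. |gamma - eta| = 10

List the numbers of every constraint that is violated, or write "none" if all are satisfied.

1. 3eta - 5alpha = 3(12) - 5(24) = -84 — OK.
2. theta - eta = 5 - 12 = -7 — OK.
3. gamma + eta = 22 + 12 = 34; 34 < 36 — OK.
4. beta - zeta = 13 - 7 = 6, not 3 — violated.
5. values 12, 5, 22; delta = 12 is not < theta = 5 — violated.
6. gamma = 22 ≠ 20, but beta = 13 = 13 (second disjunct) — OK.
7. values 13, 5, 7, 24 are pairwise distinct — OK.
8. |22 - 12| = 10 — OK.

Constraints 4 and 5 do not hold.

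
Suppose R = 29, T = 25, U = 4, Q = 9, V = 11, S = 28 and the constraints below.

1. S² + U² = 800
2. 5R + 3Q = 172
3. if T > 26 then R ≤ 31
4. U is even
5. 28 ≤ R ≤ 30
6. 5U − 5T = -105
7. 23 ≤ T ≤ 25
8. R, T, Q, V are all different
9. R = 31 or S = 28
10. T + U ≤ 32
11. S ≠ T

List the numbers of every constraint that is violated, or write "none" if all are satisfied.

All constraints are satisfied.

1. S² + U² = 28² + 4² = 784 + 16 = 800 — satisfied.
2. 5R + 3Q = 5(29) + 3(9) = 172 — satisfied.
3. T = 25, not > 26; antecedent false, conditional vacuously true — satisfied.
4. U = 4 is even — satisfied.
5. R = 29 lies in [28, 30] — satisfied.
6. 5U − 5T = 5(4) − 5(25) = -105 — satisfied.
7. T = 25 lies in [23, 25] — satisfied.
8. values 29, 25, 9, 11 are pairwise distinct — satisfied.
9. R = 29 ≠ 31, but S = 28 = 28 (second disjunct) — satisfied.
10. T + U = 25 + 4 = 29; 29 ≤ 32 — satisfied.
11. S = 28, T = 25; distinct — satisfied.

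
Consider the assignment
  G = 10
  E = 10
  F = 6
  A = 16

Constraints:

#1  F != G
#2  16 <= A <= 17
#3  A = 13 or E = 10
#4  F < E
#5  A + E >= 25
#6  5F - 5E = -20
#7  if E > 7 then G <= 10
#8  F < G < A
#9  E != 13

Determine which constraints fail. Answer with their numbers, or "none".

#1 F = 6, G = 10; distinct — holds.
#2 A = 16 lies in [16, 17] — holds.
#3 A = 16 ≠ 13, but E = 10 = 10 (second disjunct) — holds.
#4 F = 6, E = 10; 6 < 10 — holds.
#5 A + E = 16 + 10 = 26; 26 ≥ 25 — holds.
#6 5F - 5E = 5(6) - 5(10) = -20 — holds.
#7 E = 10 > 7, so we need G ≤ 10; G = 10 ≤ 10 — holds.
#8 values 6 < 10 < 16 — holds.
#9 E = 10, and 10 ≠ 13 — holds.

The assignment satisfies every constraint.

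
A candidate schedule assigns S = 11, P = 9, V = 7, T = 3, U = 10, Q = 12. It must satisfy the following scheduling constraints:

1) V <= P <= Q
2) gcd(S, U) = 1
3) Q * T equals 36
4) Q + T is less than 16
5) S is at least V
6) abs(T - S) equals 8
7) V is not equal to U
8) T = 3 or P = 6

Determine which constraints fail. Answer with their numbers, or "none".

All constraints are satisfied.

1) values 7 <= 9 <= 12  yes
2) gcd(11, 10) = 1  yes
3) Q * T = 12 * 3 = 36  yes
4) Q + T = 12 + 3 = 15; 15 < 16  yes
5) S = 11, V = 7; 11 ≥ 7  yes
6) abs(3 - 11) = 8  yes
7) V = 7, U = 10; distinct  yes
8) T = 3 = 3 (first disjunct)  yes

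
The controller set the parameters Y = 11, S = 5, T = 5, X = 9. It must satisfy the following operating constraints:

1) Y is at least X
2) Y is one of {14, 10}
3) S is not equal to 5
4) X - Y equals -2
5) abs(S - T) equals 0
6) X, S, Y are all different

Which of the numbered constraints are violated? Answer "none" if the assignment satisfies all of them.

1) Y = 11, X = 9; 11 ≥ 9 — holds.
2) Y = 11 is not in {14, 10} — does not hold.
3) S = 5, but 5 is required to differ — does not hold.
4) X - Y = 9 - 11 = -2 — holds.
5) abs(5 - 5) = 0 — holds.
6) values 9, 5, 11 are pairwise distinct — holds.

Constraints 2 and 3 do not hold.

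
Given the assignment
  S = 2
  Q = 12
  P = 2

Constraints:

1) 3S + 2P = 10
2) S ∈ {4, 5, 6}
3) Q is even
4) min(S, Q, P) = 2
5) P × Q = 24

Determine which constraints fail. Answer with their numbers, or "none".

1) 3S + 2P = 3(2) + 2(2) = 10 — satisfied.
2) S = 2 is not in {4, 5, 6} — violated.
3) Q = 12 is even — satisfied.
4) min(2, 12, 2) = 2 — satisfied.
5) P × Q = 2 × 12 = 24 — satisfied.

Constraint 2 is violated.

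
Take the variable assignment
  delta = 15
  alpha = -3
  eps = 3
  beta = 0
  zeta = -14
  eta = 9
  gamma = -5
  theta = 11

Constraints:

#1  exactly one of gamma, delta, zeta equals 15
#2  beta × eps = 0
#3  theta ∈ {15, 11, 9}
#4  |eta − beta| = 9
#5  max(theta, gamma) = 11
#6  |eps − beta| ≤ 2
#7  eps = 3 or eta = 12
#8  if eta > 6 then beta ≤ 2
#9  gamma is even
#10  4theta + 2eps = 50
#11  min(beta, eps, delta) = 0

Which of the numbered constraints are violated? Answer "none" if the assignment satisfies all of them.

No — constraints 6 and 9 are not satisfied.

#1 gamma=-5, delta=15, zeta=-14; 1 of them equals 15  holds
#2 beta × eps = 0 × 3 = 0  holds
#3 theta = 11 is in {15, 11, 9}  holds
#4 |9 − 0| = 9  holds
#5 max(11, -5) = 11  holds
#6 |3 − 0| = 3; 3 > 2, exceeds bound 2  fails
#7 eps = 3 = 3 (first disjunct)  holds
#8 eta = 9 > 6, so we need beta ≤ 2; beta = 0 ≤ 2  holds
#9 gamma = -5 is odd  fails
#10 4theta + 2eps = 4(11) + 2(3) = 50  holds
#11 min(0, 3, 15) = 0  holds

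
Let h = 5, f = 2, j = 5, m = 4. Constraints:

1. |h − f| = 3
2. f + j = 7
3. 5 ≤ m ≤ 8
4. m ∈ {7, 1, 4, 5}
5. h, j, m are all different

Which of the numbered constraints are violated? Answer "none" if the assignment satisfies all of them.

1. |5 − 2| = 3 — holds.
2. f + j = 2 + 5 = 7 — holds.
3. m = 4 is outside [5, 8] — fails.
4. m = 4 is in {7, 1, 4, 5} — holds.
5. h = j = 5, not all different — fails.

The assignment fails constraints 3, 5.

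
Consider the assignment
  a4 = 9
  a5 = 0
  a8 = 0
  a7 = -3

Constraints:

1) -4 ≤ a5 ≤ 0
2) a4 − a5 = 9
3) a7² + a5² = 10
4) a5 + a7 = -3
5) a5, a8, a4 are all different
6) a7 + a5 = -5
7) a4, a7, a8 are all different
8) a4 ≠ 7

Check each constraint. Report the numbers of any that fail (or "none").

Violated: 3, 5, 6.

1) a5 = 0 lies in [-4, 0] — holds.
2) a4 − a5 = 9 − 0 = 9 — holds.
3) a7² + a5² = (-3)² + 0² = 9 + 0 = 9, not 10 — does not hold.
4) a5 + a7 = 0 + (-3) = -3 — holds.
5) a5 = a8 = 0, not all different — does not hold.
6) a7 + a5 = -3 + 0 = -3, not -5 — does not hold.
7) values 9, -3, 0 are pairwise distinct — holds.
8) a4 = 9, and 9 ≠ 7 — holds.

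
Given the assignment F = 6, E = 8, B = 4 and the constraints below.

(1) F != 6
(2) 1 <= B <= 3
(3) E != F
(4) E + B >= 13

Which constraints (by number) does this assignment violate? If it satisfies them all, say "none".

Constraints 1, 2, 4 do not hold.

(1) F = 6, but 6 is required to differ — does not hold.
(2) B = 4 is outside [1, 3] — does not hold.
(3) E = 8, F = 6; distinct — holds.
(4) E + B = 8 + 4 = 12; 12 < 13, bound 13 not met — does not hold.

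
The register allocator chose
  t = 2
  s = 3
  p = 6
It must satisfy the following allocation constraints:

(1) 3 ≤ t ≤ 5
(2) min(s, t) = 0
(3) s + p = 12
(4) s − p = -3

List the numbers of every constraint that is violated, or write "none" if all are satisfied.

(1) t = 2 is outside [3, 5] — fails.
(2) min(3, 2) = 2, not 0 — fails.
(3) s + p = 3 + 6 = 9, not 12 — fails.
(4) s − p = 3 − 6 = -3 — holds.

Constraints 1, 2, and 3 do not hold.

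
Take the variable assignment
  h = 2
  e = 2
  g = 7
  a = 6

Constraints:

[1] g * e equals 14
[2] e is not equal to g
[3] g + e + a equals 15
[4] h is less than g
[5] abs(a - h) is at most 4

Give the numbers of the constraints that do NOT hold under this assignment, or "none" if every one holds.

Yes — all constraints hold.

[1] g * e = 7 * 2 = 14 — OK.
[2] e = 2, g = 7; distinct — OK.
[3] g + e + a = 7 + 2 + 6 = 15 — OK.
[4] h = 2, g = 7; 2 < 7 — OK.
[5] abs(6 - 2) = 4; 4 ≤ 4 — OK.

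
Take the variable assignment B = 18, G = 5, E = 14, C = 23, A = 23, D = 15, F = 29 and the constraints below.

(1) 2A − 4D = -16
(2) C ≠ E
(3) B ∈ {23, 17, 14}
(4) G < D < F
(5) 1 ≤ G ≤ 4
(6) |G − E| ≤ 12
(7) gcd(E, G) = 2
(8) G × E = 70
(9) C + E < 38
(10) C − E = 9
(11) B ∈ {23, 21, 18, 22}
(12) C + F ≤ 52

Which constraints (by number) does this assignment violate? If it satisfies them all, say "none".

Constraints 1, 3, 5, 7 are violated.

(1) 2A − 4D = 2(23) − 4(15) = -14, not -16  no
(2) C = 23, E = 14; distinct  yes
(3) B = 18 is not in {23, 17, 14}  no
(4) values 5 < 15 < 29  yes
(5) G = 5 is outside [1, 4]  no
(6) |5 − 14| = 9; 9 ≤ 12  yes
(7) gcd(14, 5) = 1, not 2  no
(8) G × E = 5 × 14 = 70  yes
(9) C + E = 23 + 14 = 37; 37 < 38  yes
(10) C − E = 23 − 14 = 9  yes
(11) B = 18 is in {23, 21, 18, 22}  yes
(12) C + F = 23 + 29 = 52; 52 ≤ 52  yes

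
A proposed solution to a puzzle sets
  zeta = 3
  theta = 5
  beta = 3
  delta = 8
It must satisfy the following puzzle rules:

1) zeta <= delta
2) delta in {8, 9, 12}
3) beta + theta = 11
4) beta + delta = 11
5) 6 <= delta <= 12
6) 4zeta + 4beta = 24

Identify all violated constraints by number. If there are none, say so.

1) zeta = 3, delta = 8; 3 ≤ 8  ✔
2) delta = 8 is in {8, 9, 12}  ✔
3) beta + theta = 3 + 5 = 8, not 11  ✘
4) beta + delta = 3 + 8 = 11  ✔
5) delta = 8 lies in [6, 12]  ✔
6) 4zeta + 4beta = 4(3) + 4(3) = 24  ✔

No — constraint 3 is not satisfied.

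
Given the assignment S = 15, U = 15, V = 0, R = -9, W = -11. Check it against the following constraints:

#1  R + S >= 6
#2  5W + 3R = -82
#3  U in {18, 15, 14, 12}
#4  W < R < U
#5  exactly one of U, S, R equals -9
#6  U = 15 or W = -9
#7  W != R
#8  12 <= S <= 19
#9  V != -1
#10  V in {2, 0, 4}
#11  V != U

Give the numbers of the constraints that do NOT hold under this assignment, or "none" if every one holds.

#1 R + S = -9 + 15 = 6; 6 ≥ 6 — holds.
#2 5W + 3R = 5(-11) + 3(-9) = -82 — holds.
#3 U = 15 is in {18, 15, 14, 12} — holds.
#4 values -11 < -9 < 15 — holds.
#5 U=15, S=15, R=-9; 1 of them equals -9 — holds.
#6 U = 15 = 15 (first disjunct) — holds.
#7 W = -11, R = -9; distinct — holds.
#8 S = 15 lies in [12, 19] — holds.
#9 V = 0, and 0 ≠ -1 — holds.
#10 V = 0 is in {2, 0, 4} — holds.
#11 V = 0, U = 15; distinct — holds.

The assignment satisfies every constraint.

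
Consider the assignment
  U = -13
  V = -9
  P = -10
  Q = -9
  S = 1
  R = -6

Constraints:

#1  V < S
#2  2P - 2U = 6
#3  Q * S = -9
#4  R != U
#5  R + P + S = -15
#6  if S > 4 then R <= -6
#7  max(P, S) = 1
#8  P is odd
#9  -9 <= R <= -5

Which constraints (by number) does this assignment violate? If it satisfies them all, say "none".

Constraint 8 is violated.

#1 V = -9, S = 1; -9 < 1 — holds.
#2 2P - 2U = 2(-10) - 2(-13) = 6 — holds.
#3 Q * S = -9 * 1 = -9 — holds.
#4 R = -6, U = -13; distinct — holds.
#5 R + P + S = -6 + (-10) + 1 = -15 — holds.
#6 S = 1, not > 4; antecedent false, conditional vacuously true — holds.
#7 max(-10, 1) = 1 — holds.
#8 P = -10 is even — does not hold.
#9 R = -6 lies in [-9, -5] — holds.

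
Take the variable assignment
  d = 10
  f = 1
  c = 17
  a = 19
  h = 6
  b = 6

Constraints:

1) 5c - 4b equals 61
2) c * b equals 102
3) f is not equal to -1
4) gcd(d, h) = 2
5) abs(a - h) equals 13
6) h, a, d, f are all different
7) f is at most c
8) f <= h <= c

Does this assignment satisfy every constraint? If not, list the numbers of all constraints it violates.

All constraints are satisfied.

1) 5c - 4b = 5(17) - 4(6) = 61  ✓
2) c * b = 17 * 6 = 102  ✓
3) f = 1, and 1 ≠ -1  ✓
4) gcd(10, 6) = 2  ✓
5) abs(19 - 6) = 13  ✓
6) values 6, 19, 10, 1 are pairwise distinct  ✓
7) f = 1, c = 17; 1 ≤ 17  ✓
8) values 1 <= 6 <= 17  ✓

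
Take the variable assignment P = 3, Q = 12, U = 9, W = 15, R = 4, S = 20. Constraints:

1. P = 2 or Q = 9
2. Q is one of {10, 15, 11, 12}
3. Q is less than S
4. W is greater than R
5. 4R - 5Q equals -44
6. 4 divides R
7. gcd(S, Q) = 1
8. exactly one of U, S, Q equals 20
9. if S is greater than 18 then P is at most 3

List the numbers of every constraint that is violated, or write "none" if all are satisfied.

The assignment fails constraints 1 and 7.

1. P = 3 ≠ 2 and Q = 12 ≠ 9; both disjuncts false  ✘
2. Q = 12 is in {10, 15, 11, 12}  ✔
3. Q = 12, S = 20; 12 < 20  ✔
4. W = 15, R = 4; 15 > 4  ✔
5. 4R - 5Q = 4(4) - 5(12) = -44  ✔
6. 4 / 4 = 1, so 4 divides 4  ✔
7. gcd(20, 12) = 4, not 1  ✘
8. U=9, S=20, Q=12; 1 of them equals 20  ✔
9. S = 20 > 18, so we need P ≤ 3; P = 3 ≤ 3  ✔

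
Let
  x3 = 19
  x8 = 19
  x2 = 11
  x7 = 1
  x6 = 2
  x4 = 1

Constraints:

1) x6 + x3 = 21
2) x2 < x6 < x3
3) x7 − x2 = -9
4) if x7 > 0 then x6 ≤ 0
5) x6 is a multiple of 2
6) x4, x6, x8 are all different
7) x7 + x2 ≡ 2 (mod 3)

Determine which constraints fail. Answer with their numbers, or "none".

1) x6 + x3 = 2 + 19 = 21 — holds.
2) values 11, 2, 19; x2 = 11 is not < x6 = 2 — fails.
3) x7 − x2 = 1 − 11 = -10, not -9 — fails.
4) x7 = 1 > 0, so we need x6 ≤ 0; but x6 = 2 > 0 — fails.
5) 2 / 2 = 1, so 2 divides 2 — holds.
6) values 1, 2, 19 are pairwise distinct — holds.
7) x7 + x2 = 12; 12 mod 3 = 0, not 2 — fails.

The assignment fails constraints 2, 3, 4, 7.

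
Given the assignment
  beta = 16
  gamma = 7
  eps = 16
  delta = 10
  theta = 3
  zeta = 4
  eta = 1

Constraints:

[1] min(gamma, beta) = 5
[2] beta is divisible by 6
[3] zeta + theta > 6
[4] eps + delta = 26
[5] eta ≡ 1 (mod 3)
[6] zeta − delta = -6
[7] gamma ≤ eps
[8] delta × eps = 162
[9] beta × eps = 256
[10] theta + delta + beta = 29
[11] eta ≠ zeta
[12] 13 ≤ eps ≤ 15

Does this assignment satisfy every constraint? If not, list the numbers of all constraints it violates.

No — constraints 1, 2, 8, and 12 are not satisfied.

[1] min(7, 16) = 7, not 5 — violated.
[2] 16 = 6×2 + 4, so 6 does not divide 16 — violated.
[3] zeta + theta = 4 + 3 = 7; 7 > 6 — OK.
[4] eps + delta = 16 + 10 = 26 — OK.
[5] 1 mod 3 = 1 — OK.
[6] zeta − delta = 4 − 10 = -6 — OK.
[7] gamma = 7, eps = 16; 7 ≤ 16 — OK.
[8] delta × eps = 10 × 16 = 160, not 162 — violated.
[9] beta × eps = 16 × 16 = 256 — OK.
[10] theta + delta + beta = 3 + 10 + 16 = 29 — OK.
[11] eta = 1, zeta = 4; distinct — OK.
[12] eps = 16 is outside [13, 15] — violated.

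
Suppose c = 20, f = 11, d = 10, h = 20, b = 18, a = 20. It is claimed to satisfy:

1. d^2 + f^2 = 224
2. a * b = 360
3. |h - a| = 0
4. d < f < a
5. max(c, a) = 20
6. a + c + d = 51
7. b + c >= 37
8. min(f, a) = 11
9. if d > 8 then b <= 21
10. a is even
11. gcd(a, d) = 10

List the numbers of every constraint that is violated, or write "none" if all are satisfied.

1. d^2 + f^2 = 10^2 + 11^2 = 100 + 121 = 221, not 224 — does not hold.
2. a * b = 20 * 18 = 360 — holds.
3. |20 - 20| = 0 — holds.
4. values 10 < 11 < 20 — holds.
5. max(20, 20) = 20 — holds.
6. a + c + d = 20 + 20 + 10 = 50, not 51 — does not hold.
7. b + c = 18 + 20 = 38; 38 ≥ 37 — holds.
8. min(11, 20) = 11 — holds.
9. d = 10 > 8, so we need b ≤ 21; b = 18 ≤ 21 — holds.
10. a = 20 is even — holds.
11. gcd(20, 10) = 10 — holds.

Constraints 1 and 6 are violated.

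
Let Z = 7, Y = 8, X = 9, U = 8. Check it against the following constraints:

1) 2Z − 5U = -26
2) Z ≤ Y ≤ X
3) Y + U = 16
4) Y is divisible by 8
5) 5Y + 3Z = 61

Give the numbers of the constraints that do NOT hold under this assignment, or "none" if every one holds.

1) 2Z − 5U = 2(7) − 5(8) = -26  ✓
2) values 7 ≤ 8 ≤ 9  ✓
3) Y + U = 8 + 8 = 16  ✓
4) 8 / 8 = 1, so 8 divides 8  ✓
5) 5Y + 3Z = 5(8) + 3(7) = 61  ✓

No violations.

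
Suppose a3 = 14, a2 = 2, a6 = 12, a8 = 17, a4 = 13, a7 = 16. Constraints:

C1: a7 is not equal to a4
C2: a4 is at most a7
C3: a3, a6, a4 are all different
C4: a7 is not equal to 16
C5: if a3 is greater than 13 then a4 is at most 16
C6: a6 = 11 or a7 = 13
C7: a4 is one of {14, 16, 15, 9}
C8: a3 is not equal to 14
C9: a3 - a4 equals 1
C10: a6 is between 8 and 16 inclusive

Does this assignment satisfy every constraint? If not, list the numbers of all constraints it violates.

C1: a7 = 16, a4 = 13; distinct  true
C2: a4 = 13, a7 = 16; 13 ≤ 16  true
C3: values 14, 12, 13 are pairwise distinct  true
C4: a7 = 16, but 16 is required to differ  false
C5: a3 = 14 > 13, so we need a4 ≤ 16; a4 = 13 ≤ 16  true
C6: a6 = 12 ≠ 11 and a7 = 16 ≠ 13; both disjuncts false  false
C7: a4 = 13 is not in {14, 16, 15, 9}  false
C8: a3 = 14, but 14 is required to differ  false
C9: a3 - a4 = 14 - 13 = 1  true
C10: a6 = 12 lies in [8, 16]  true

Constraints 4, 6, 7, 8 are violated.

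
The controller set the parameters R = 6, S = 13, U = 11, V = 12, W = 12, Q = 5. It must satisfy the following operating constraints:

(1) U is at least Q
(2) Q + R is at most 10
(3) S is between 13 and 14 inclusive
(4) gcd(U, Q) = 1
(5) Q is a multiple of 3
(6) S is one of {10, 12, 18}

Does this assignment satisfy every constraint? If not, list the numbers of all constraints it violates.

The assignment fails constraints 2, 5, 6.

(1) U = 11, Q = 5; 11 ≥ 5  true
(2) Q + R = 5 + 6 = 11; 11 > 10, bound 10 not met  false
(3) S = 13 lies in [13, 14]  true
(4) gcd(11, 5) = 1  true
(5) 5 = 3*1 + 2, so 3 does not divide 5  false
(6) S = 13 is not in {10, 12, 18}  false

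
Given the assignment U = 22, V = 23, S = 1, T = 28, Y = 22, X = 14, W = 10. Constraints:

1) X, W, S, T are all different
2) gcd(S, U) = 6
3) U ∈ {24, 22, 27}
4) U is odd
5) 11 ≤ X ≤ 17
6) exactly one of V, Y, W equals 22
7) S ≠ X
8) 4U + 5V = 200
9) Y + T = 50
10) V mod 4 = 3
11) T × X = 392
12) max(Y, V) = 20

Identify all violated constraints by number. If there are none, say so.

1) values 14, 10, 1, 28 are pairwise distinct  yes
2) gcd(1, 22) = 1, not 6  no
3) U = 22 is in {24, 22, 27}  yes
4) U = 22 is even  no
5) X = 14 lies in [11, 17]  yes
6) V=23, Y=22, W=10; 1 of them equals 22  yes
7) S = 1, X = 14; distinct  yes
8) 4U + 5V = 4(22) + 5(23) = 203, not 200  no
9) Y + T = 22 + 28 = 50  yes
10) 23 mod 4 = 3  yes
11) T × X = 28 × 14 = 392  yes
12) max(22, 23) = 23, not 20  no

The assignment fails constraints 2, 4, 8, and 12.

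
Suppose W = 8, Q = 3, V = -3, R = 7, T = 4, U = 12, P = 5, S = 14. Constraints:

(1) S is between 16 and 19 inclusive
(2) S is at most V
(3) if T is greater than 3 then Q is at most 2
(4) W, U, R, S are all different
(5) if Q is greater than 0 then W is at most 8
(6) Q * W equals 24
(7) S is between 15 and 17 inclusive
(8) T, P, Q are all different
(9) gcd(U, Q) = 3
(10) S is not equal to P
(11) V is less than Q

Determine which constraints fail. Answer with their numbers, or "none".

The assignment fails constraints 1, 2, 3, 7.

(1) S = 14 is outside [16, 19]  fails
(2) S = 14, V = -3; 14 > -3 (want ≤)  fails
(3) T = 4 > 3, so we need Q ≤ 2; but Q = 3 > 2  fails
(4) values 8, 12, 7, 14 are pairwise distinct  holds
(5) Q = 3 > 0, so we need W ≤ 8; W = 8 ≤ 8  holds
(6) Q * W = 3 * 8 = 24  holds
(7) S = 14 is outside [15, 17]  fails
(8) values 4, 5, 3 are pairwise distinct  holds
(9) gcd(12, 3) = 3  holds
(10) S = 14, P = 5; distinct  holds
(11) V = -3, Q = 3; -3 < 3  holds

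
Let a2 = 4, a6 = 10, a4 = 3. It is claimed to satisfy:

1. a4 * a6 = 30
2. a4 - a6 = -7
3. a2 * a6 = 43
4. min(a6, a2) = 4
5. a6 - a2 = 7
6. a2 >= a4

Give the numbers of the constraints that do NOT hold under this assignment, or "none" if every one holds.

The assignment fails constraints 3, 5.

1. a4 * a6 = 3 * 10 = 30 — holds.
2. a4 - a6 = 3 - 10 = -7 — holds.
3. a2 * a6 = 4 * 10 = 40, not 43 — does not hold.
4. min(10, 4) = 4 — holds.
5. a6 - a2 = 10 - 4 = 6, not 7 — does not hold.
6. a2 = 4, a4 = 3; 4 ≥ 3 — holds.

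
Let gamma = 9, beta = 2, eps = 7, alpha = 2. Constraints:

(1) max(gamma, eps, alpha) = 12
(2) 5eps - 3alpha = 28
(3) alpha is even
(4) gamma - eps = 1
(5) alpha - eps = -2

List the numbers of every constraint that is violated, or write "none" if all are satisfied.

(1) max(9, 7, 2) = 9, not 12  ✗
(2) 5eps - 3alpha = 5(7) - 3(2) = 29, not 28  ✗
(3) alpha = 2 is even  ✓
(4) gamma - eps = 9 - 7 = 2, not 1  ✗
(5) alpha - eps = 2 - 7 = -5, not -2  ✗

The assignment fails constraints 1, 2, 4, 5.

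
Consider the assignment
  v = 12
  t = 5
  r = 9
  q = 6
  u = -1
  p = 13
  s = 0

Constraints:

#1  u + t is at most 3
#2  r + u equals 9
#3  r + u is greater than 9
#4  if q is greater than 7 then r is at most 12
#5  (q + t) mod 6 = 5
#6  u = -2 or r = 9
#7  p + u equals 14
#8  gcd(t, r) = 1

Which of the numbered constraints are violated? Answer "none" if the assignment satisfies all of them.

#1 u + t = -1 + 5 = 4; 4 > 3, bound 3 not met  ✘
#2 r + u = 9 + (-1) = 8, not 9  ✘
#3 r + u = 9 + (-1) = 8; 8 ≤ 9, bound 9 not met  ✘
#4 q = 6, not > 7; antecedent false, conditional vacuously true  ✔
#5 q + t = 11; 11 mod 6 = 5  ✔
#6 u = -1 ≠ -2, but r = 9 = 9 (second disjunct)  ✔
#7 p + u = 13 + (-1) = 12, not 14  ✘
#8 gcd(5, 9) = 1  ✔

Constraints 1, 2, 3, and 7 do not hold.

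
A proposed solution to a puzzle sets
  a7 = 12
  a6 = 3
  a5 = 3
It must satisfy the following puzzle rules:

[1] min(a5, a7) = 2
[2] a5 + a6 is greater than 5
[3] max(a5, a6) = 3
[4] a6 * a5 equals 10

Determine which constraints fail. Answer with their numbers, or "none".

[1] min(3, 12) = 3, not 2 — violated.
[2] a5 + a6 = 3 + 3 = 6; 6 > 5 — OK.
[3] max(3, 3) = 3 — OK.
[4] a6 * a5 = 3 * 3 = 9, not 10 — violated.

Constraints 1 and 4 do not hold.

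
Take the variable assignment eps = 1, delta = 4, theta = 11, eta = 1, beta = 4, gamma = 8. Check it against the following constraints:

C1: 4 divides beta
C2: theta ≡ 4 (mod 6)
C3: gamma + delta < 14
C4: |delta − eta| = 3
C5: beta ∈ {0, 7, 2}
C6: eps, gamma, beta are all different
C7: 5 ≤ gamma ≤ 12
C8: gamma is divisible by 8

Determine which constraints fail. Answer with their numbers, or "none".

C1: 4 / 4 = 1, so 4 divides 4  holds
C2: 11 mod 6 = 5, not 4  fails
C3: gamma + delta = 8 + 4 = 12; 12 < 14  holds
C4: |4 − 1| = 3  holds
C5: beta = 4 is not in {0, 7, 2}  fails
C6: values 1, 8, 4 are pairwise distinct  holds
C7: gamma = 8 lies in [5, 12]  holds
C8: 8 / 8 = 1, so 8 divides 8  holds

The assignment fails constraints 2, 5.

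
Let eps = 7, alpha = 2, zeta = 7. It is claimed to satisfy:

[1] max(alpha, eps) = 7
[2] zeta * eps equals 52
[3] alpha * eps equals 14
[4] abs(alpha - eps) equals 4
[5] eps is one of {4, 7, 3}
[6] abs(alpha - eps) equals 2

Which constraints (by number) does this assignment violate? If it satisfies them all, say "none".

[1] max(2, 7) = 7  holds
[2] zeta * eps = 7 * 7 = 49, not 52  fails
[3] alpha * eps = 2 * 7 = 14  holds
[4] abs(2 - 7) = 5, not 4  fails
[5] eps = 7 is in {4, 7, 3}  holds
[6] abs(2 - 7) = 5, not 2  fails

No — constraints 2, 4, 6 are not satisfied.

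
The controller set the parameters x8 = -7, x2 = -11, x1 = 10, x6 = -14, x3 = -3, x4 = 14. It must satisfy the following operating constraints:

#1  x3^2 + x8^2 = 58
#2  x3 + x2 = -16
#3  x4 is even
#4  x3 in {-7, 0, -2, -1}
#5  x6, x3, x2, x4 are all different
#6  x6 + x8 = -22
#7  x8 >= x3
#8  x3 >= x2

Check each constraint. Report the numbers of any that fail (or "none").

Constraints 2, 4, 6, and 7 do not hold.

#1 x3^2 + x8^2 = (-3)^2 + (-7)^2 = 9 + 49 = 58 — holds.
#2 x3 + x2 = -3 + (-11) = -14, not -16 — does not hold.
#3 x4 = 14 is even — holds.
#4 x3 = -3 is not in {-7, 0, -2, -1} — does not hold.
#5 values -14, -3, -11, 14 are pairwise distinct — holds.
#6 x6 + x8 = -14 + (-7) = -21, not -22 — does not hold.
#7 x8 = -7, x3 = -3; -7 < -3 (want ≥) — does not hold.
#8 x3 = -3, x2 = -11; -3 ≥ -11 — holds.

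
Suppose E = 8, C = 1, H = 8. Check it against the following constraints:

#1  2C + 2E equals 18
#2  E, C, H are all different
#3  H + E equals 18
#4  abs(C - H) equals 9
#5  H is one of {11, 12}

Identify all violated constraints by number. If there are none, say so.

#1 2C + 2E = 2(1) + 2(8) = 18 — holds.
#2 E = H = 8, not all different — does not hold.
#3 H + E = 8 + 8 = 16, not 18 — does not hold.
#4 abs(1 - 8) = 7, not 9 — does not hold.
#5 H = 8 is not in {11, 12} — does not hold.

Violated: 2, 3, 4, and 5.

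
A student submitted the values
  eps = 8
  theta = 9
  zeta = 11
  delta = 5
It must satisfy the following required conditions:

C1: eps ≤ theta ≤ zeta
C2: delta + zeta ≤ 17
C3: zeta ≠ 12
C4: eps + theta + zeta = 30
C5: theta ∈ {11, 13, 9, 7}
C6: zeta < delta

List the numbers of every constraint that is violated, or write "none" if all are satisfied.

No — constraints 4, 6 are not satisfied.

C1: values 8 ≤ 9 ≤ 11  yes
C2: delta + zeta = 5 + 11 = 16; 16 ≤ 17  yes
C3: zeta = 11, and 11 ≠ 12  yes
C4: eps + theta + zeta = 8 + 9 + 11 = 28, not 30  no
C5: theta = 9 is in {11, 13, 9, 7}  yes
C6: zeta = 11, delta = 5; 11 ≥ 5 (want <)  no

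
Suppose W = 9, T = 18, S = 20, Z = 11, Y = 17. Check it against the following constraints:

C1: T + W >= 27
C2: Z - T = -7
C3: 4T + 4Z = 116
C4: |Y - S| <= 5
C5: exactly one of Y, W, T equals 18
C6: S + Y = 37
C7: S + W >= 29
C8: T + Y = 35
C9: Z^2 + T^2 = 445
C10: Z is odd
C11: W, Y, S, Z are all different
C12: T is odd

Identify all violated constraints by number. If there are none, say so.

Violated: 12.

C1: T + W = 18 + 9 = 27; 27 ≥ 27  true
C2: Z - T = 11 - 18 = -7  true
C3: 4T + 4Z = 4(18) + 4(11) = 116  true
C4: |17 - 20| = 3; 3 ≤ 5  true
C5: Y=17, W=9, T=18; 1 of them equals 18  true
C6: S + Y = 20 + 17 = 37  true
C7: S + W = 20 + 9 = 29; 29 ≥ 29  true
C8: T + Y = 18 + 17 = 35  true
C9: Z^2 + T^2 = 11^2 + 18^2 = 121 + 324 = 445  true
C10: Z = 11 is odd  true
C11: values 9, 17, 20, 11 are pairwise distinct  true
C12: T = 18 is even  false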